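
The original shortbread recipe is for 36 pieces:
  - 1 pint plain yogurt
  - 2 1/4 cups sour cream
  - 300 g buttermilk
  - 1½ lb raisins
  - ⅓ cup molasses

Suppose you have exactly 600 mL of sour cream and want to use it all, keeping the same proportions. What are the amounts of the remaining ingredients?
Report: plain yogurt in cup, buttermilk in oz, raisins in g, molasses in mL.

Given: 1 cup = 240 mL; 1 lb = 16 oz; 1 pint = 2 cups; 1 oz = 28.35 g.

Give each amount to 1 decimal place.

plain yogurt: 2.2 cup; buttermilk: 11.8 oz; raisins: 756.0 g; molasses: 88.9 mL

The original recipe has 540 mL of sour cream, so the scaling factor is 600 ÷ 540 = 10/9.
plain yogurt: 1 pint × 10/9 × 2 cup/pint ≈ 2.2 cup
buttermilk: 300 g × 10/9 ÷ 28.35 g/oz ≈ 11.8 oz
raisins: 1.5 lb × 10/9 × 16 oz/lb × 28.35 g/oz = 756.0 g
molasses: 1/3 cup × 10/9 × 240 mL/cup ≈ 88.9 mL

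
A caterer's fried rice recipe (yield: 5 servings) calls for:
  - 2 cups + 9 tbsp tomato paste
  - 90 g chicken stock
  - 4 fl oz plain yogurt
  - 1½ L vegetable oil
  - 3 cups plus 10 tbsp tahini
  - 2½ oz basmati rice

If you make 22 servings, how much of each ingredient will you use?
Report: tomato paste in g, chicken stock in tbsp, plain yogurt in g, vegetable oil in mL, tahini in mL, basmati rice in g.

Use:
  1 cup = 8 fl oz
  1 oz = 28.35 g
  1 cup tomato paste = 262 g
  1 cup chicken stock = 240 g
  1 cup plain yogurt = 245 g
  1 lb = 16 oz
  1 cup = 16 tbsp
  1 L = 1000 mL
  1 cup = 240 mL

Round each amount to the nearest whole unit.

Scaling factor: 22/5 = 4.4.
tomato paste: (2 cup + 9 tbsp = 2.5625 cup) × 22/5 × 262 g/cup ≈ 2954 g
chicken stock: 90 g × 22/5 ÷ 240 g/cup × 16 tbsp/cup ≈ 26 tbsp
plain yogurt: 4 fl oz × 22/5 ÷ 8 fl oz/cup × 245 g/cup = 539 g
vegetable oil: 1.5 L × 22/5 × 1000 mL/L = 6600 mL
tahini: (3 cup + 10 tbsp = 3.625 cup) × 22/5 × 240 mL/cup = 3828 mL
basmati rice: 2.5 oz × 22/5 × 28.35 g/oz ≈ 312 g

tomato paste: 2954 g; chicken stock: 26 tbsp; plain yogurt: 539 g; vegetable oil: 6600 mL; tahini: 3828 mL; basmati rice: 312 g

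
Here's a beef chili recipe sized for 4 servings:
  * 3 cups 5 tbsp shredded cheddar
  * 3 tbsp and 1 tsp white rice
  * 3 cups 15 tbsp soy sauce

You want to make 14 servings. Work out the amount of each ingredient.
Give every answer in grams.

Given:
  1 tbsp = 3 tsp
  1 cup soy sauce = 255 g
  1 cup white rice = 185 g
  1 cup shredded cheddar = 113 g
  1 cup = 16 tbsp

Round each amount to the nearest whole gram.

Scaling factor: 14/4 = 7/2 = 3.5.
shredded cheddar: (3 cup + 5 tbsp = 3.3125 cup) × 7/2 × 113 g/cup ≈ 1310 g
white rice: (3 tbsp + 1 tsp = 10/3 tbsp) × 7/2 ÷ 16 tbsp/cup × 185 g/cup ≈ 135 g
soy sauce: (3 cup + 15 tbsp = 3.9375 cup) × 7/2 × 255 g/cup ≈ 3514 g

shredded cheddar: 1310 g; white rice: 135 g; soy sauce: 3514 g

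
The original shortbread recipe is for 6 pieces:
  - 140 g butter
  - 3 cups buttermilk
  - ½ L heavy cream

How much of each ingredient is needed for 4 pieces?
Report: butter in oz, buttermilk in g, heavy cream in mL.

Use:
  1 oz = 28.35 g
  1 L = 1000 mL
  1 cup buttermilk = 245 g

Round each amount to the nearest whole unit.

butter: 3 oz; buttermilk: 490 g; heavy cream: 333 mL

Scaling factor: 4/6 = 2/3.
butter: 140 g × 2/3 ÷ 28.35 g/oz ≈ 3 oz
buttermilk: 3 cup × 2/3 × 245 g/cup = 490 g
heavy cream: 0.5 L × 2/3 × 1000 mL/L ≈ 333 mL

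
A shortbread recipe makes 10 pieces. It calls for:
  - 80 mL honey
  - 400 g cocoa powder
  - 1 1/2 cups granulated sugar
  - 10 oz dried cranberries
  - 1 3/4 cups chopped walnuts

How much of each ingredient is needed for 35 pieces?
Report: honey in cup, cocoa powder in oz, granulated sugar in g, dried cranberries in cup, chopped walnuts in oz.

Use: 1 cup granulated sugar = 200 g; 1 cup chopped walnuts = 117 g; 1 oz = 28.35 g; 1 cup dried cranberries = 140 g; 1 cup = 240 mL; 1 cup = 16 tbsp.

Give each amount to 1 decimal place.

honey: 1.2 cup; cocoa powder: 49.4 oz; granulated sugar: 1050.0 g; dried cranberries: 7.1 cup; chopped walnuts: 25.3 oz

Scaling factor: 35/10 = 7/2 = 3.5.
honey: 80 mL × 7/2 ÷ 240 mL/cup ≈ 1.2 cup
cocoa powder: 400 g × 7/2 ÷ 28.35 g/oz ≈ 49.4 oz
granulated sugar: 1.5 cup × 7/2 × 200 g/cup = 1050.0 g
dried cranberries: 10 oz × 7/2 × 28.35 g/oz ÷ 140 g/cup ≈ 7.1 cup
chopped walnuts: 1.75 cup × 7/2 × 117 g/cup ÷ 28.35 g/oz ≈ 25.3 oz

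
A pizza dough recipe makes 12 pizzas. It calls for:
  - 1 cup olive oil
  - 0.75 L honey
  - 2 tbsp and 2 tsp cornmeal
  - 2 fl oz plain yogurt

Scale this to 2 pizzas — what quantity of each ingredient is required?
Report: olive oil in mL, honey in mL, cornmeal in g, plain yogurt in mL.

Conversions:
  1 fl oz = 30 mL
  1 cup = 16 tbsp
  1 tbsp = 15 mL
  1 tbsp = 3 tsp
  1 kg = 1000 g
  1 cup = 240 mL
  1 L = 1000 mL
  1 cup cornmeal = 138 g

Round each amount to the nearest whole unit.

Scaling factor: 2/12 = 1/6.
olive oil: 1 cup × 1/6 × 240 mL/cup = 40 mL
honey: 0.75 L × 1/6 × 1000 mL/L = 125 mL
cornmeal: (2 tbsp + 2 tsp = 8/3 tbsp) × 1/6 ÷ 16 tbsp/cup × 138 g/cup ≈ 4 g
plain yogurt: 2 fl oz × 1/6 × 30 mL/fl oz = 10 mL

olive oil: 40 mL; honey: 125 mL; cornmeal: 4 g; plain yogurt: 10 mL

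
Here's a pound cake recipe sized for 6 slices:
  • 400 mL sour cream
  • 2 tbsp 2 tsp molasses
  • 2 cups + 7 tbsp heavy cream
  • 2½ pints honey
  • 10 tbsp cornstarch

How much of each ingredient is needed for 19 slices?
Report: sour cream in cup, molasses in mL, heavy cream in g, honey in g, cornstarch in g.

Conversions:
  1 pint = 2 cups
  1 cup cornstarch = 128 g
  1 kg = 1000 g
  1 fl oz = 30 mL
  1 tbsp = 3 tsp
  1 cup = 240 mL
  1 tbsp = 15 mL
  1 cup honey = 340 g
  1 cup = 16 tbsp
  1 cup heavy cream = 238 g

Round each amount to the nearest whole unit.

sour cream: 5 cup; molasses: 127 mL; heavy cream: 1837 g; honey: 5383 g; cornstarch: 253 g

Scaling factor: 19/6.
sour cream: 400 mL × 19/6 ÷ 240 mL/cup ≈ 5 cup
molasses: (2 tbsp + 2 tsp = 8/3 tbsp) × 19/6 × 15 mL/tbsp ≈ 127 mL
heavy cream: (2 cup + 7 tbsp = 2.4375 cup) × 19/6 × 238 g/cup ≈ 1837 g
honey: 2.5 pint × 19/6 × 2 cup/pint × 340 g/cup ≈ 5383 g
cornstarch: 10 tbsp × 19/6 ÷ 16 tbsp/cup × 128 g/cup ≈ 253 g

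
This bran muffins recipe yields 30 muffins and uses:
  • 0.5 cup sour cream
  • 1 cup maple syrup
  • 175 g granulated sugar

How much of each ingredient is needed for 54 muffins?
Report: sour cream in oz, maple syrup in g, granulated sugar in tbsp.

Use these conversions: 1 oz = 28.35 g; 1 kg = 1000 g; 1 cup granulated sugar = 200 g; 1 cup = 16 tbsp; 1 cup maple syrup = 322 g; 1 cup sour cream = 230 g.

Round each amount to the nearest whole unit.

sour cream: 7 oz; maple syrup: 580 g; granulated sugar: 25 tbsp

Scaling factor: 54/30 = 9/5 = 1.8.
sour cream: 0.5 cup × 9/5 × 230 g/cup ÷ 28.35 g/oz ≈ 7 oz
maple syrup: 1 cup × 9/5 × 322 g/cup ≈ 580 g
granulated sugar: 175 g × 9/5 ÷ 200 g/cup × 16 tbsp/cup ≈ 25 tbsp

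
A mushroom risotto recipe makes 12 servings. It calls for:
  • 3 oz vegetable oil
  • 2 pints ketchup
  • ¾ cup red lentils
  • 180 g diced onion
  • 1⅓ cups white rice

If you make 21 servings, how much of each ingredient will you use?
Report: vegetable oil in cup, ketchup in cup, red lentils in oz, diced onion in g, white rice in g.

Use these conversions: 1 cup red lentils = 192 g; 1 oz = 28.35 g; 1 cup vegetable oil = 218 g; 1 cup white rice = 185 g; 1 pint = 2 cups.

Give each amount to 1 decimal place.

Scaling factor: 21/12 = 7/4 = 1.75.
vegetable oil: 3 oz × 7/4 × 28.35 g/oz ÷ 218 g/cup ≈ 0.7 cup
ketchup: 2 pint × 7/4 × 2 cup/pint = 7.0 cup
red lentils: 0.75 cup × 7/4 × 192 g/cup ÷ 28.35 g/oz ≈ 8.9 oz
diced onion: 180 g × 7/4 = 315.0 g
white rice: 4/3 cup × 7/4 × 185 g/cup ≈ 431.7 g

vegetable oil: 0.7 cup; ketchup: 7.0 cup; red lentils: 8.9 oz; diced onion: 315.0 g; white rice: 431.7 g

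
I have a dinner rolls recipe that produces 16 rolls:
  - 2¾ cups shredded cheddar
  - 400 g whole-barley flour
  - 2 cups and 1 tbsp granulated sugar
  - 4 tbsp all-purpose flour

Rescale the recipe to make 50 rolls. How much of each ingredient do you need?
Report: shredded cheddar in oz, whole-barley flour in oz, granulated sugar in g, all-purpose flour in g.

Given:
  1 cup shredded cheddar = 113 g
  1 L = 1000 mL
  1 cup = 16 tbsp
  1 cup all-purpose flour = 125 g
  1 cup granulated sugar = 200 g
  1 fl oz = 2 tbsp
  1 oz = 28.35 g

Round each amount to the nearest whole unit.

Scaling factor: 50/16 = 25/8 = 3.125.
shredded cheddar: 2.75 cup × 25/8 × 113 g/cup ÷ 28.35 g/oz ≈ 34 oz
whole-barley flour: 400 g × 25/8 ÷ 28.35 g/oz ≈ 44 oz
granulated sugar: (2 cup + 1 tbsp = 2.0625 cup) × 25/8 × 200 g/cup ≈ 1289 g
all-purpose flour: 4 tbsp × 25/8 ÷ 16 tbsp/cup × 125 g/cup ≈ 98 g

shredded cheddar: 34 oz; whole-barley flour: 44 oz; granulated sugar: 1289 g; all-purpose flour: 98 g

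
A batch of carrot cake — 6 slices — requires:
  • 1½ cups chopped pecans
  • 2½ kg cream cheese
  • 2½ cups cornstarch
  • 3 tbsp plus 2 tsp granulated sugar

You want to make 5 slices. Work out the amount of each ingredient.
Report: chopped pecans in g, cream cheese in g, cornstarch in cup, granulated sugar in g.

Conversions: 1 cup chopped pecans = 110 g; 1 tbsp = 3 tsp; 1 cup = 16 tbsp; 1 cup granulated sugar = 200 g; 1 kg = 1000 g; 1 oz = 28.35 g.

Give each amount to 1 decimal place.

chopped pecans: 137.5 g; cream cheese: 2083.3 g; cornstarch: 2.1 cup; granulated sugar: 38.2 g

Scaling factor: 5/6.
chopped pecans: 1.5 cup × 5/6 × 110 g/cup = 137.5 g
cream cheese: 2.5 kg × 5/6 × 1000 g/kg ≈ 2083.3 g
cornstarch: 2.5 cup × 5/6 ≈ 2.1 cup
granulated sugar: (3 tbsp + 2 tsp = 11/3 tbsp) × 5/6 ÷ 16 tbsp/cup × 200 g/cup ≈ 38.2 g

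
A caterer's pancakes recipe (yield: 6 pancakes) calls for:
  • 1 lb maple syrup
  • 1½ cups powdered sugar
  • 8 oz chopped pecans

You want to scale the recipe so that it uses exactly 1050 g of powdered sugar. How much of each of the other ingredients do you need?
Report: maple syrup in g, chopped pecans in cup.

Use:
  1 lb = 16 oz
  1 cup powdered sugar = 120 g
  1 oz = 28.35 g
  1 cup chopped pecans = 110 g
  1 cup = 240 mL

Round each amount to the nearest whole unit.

The original recipe has 180 g of powdered sugar, so the scaling factor is 1050 ÷ 180 = 35/6.
maple syrup: 1 lb × 35/6 × 16 oz/lb × 28.35 g/oz = 2646 g
chopped pecans: 8 oz × 35/6 × 28.35 g/oz ÷ 110 g/cup ≈ 12 cup

maple syrup: 2646 g; chopped pecans: 12 cup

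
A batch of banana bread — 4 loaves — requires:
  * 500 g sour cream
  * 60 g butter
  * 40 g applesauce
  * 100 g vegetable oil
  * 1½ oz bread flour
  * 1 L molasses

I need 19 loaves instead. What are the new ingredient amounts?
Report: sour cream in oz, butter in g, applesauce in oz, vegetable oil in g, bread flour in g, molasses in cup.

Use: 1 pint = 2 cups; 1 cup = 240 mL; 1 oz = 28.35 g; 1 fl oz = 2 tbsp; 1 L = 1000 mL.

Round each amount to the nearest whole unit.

sour cream: 84 oz; butter: 285 g; applesauce: 7 oz; vegetable oil: 475 g; bread flour: 202 g; molasses: 20 cup

Scaling factor: 19/4 = 4.75.
sour cream: 500 g × 19/4 ÷ 28.35 g/oz ≈ 84 oz
butter: 60 g × 19/4 = 285 g
applesauce: 40 g × 19/4 ÷ 28.35 g/oz ≈ 7 oz
vegetable oil: 100 g × 19/4 = 475 g
bread flour: 1.5 oz × 19/4 × 28.35 g/oz ≈ 202 g
molasses: 1 L × 19/4 × 1000 mL/L ÷ 240 mL/cup ≈ 20 cup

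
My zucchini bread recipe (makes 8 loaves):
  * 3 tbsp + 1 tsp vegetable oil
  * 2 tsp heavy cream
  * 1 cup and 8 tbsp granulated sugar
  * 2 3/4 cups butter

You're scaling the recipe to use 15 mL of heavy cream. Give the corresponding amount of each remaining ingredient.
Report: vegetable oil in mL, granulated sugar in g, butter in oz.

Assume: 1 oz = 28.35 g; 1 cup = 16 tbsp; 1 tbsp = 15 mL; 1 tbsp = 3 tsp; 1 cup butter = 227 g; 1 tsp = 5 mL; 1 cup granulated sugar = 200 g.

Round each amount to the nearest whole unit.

The original recipe has 10 mL of heavy cream, so the scaling factor is 15 ÷ 10 = 3/2 = 1.5.
vegetable oil: (3 tbsp + 1 tsp = 10/3 tbsp) × 3/2 × 15 mL/tbsp = 75 mL
granulated sugar: (1 cup + 8 tbsp = 1.5 cup) × 3/2 × 200 g/cup = 450 g
butter: 2.75 cup × 3/2 × 227 g/cup ÷ 28.35 g/oz ≈ 33 oz

vegetable oil: 75 mL; granulated sugar: 450 g; butter: 33 oz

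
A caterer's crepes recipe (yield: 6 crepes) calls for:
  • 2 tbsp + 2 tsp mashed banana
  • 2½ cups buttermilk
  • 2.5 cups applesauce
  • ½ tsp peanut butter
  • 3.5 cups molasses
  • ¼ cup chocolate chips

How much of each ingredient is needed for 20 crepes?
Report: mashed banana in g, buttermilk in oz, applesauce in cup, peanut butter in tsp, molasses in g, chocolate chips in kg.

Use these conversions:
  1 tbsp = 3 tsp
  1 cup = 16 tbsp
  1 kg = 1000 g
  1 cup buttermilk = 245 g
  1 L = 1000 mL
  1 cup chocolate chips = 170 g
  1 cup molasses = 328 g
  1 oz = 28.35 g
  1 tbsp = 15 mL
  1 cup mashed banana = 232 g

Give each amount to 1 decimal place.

mashed banana: 128.9 g; buttermilk: 72.0 oz; applesauce: 8.3 cup; peanut butter: 1.7 tsp; molasses: 3826.7 g; chocolate chips: 0.1 kg

Scaling factor: 20/6 = 10/3.
mashed banana: (2 tbsp + 2 tsp = 8/3 tbsp) × 10/3 ÷ 16 tbsp/cup × 232 g/cup ≈ 128.9 g
buttermilk: 2.5 cup × 10/3 × 245 g/cup ÷ 28.35 g/oz ≈ 72.0 oz
applesauce: 2.5 cup × 10/3 ≈ 8.3 cup
peanut butter: 0.5 tsp × 10/3 ≈ 1.7 tsp
molasses: 3.5 cup × 10/3 × 328 g/cup ≈ 3826.7 g
chocolate chips: 0.25 cup × 10/3 × 170 g/cup ÷ 1000 g/kg ≈ 0.1 kg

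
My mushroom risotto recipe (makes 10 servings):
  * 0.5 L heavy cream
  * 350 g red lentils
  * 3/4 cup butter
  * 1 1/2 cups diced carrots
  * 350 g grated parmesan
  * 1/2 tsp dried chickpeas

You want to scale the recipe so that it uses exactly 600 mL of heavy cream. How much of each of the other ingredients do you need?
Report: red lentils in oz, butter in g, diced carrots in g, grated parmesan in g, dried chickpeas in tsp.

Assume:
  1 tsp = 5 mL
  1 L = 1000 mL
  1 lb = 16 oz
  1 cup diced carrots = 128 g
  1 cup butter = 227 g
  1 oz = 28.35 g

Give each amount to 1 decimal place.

red lentils: 14.8 oz; butter: 204.3 g; diced carrots: 230.4 g; grated parmesan: 420.0 g; dried chickpeas: 0.6 tsp

The original recipe has 500 mL of heavy cream, so the scaling factor is 600 ÷ 500 = 6/5 = 1.2.
red lentils: 350 g × 6/5 ÷ 28.35 g/oz ≈ 14.8 oz
butter: 0.75 cup × 6/5 × 227 g/cup = 204.3 g
diced carrots: 1.5 cup × 6/5 × 128 g/cup = 230.4 g
grated parmesan: 350 g × 6/5 = 420.0 g
dried chickpeas: 0.5 tsp × 6/5 = 0.6 tsp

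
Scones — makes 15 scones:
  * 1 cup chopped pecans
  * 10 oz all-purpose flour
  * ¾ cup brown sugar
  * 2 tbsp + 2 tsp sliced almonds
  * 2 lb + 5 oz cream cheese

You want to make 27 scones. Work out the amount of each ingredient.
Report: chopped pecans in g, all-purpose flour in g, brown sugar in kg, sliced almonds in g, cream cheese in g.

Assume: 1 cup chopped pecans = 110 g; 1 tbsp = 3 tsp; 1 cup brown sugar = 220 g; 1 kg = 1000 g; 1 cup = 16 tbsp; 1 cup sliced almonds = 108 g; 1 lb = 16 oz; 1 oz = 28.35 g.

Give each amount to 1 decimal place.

Scaling factor: 27/15 = 9/5 = 1.8.
chopped pecans: 1 cup × 9/5 × 110 g/cup = 198.0 g
all-purpose flour: 10 oz × 9/5 × 28.35 g/oz = 510.3 g
brown sugar: 0.75 cup × 9/5 × 220 g/cup ÷ 1000 g/kg ≈ 0.3 kg
sliced almonds: (2 tbsp + 2 tsp = 8/3 tbsp) × 9/5 ÷ 16 tbsp/cup × 108 g/cup = 32.4 g
cream cheese: (2 lb + 5 oz = 2.3125 lb) × 9/5 × 16 oz/lb × 28.35 g/oz ≈ 1888.1 g

chopped pecans: 198.0 g; all-purpose flour: 510.3 g; brown sugar: 0.3 kg; sliced almonds: 32.4 g; cream cheese: 1888.1 g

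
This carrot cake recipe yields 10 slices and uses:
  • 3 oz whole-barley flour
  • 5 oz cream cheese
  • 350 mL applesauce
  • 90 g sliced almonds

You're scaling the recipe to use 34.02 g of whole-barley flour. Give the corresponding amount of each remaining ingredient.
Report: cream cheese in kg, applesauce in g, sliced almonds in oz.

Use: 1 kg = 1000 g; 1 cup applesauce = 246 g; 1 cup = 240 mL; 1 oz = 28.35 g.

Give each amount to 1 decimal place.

cream cheese: 0.1 kg; applesauce: 143.5 g; sliced almonds: 1.3 oz

The original recipe has 85.05 g of whole-barley flour, so the scaling factor is 34.02 ÷ 85.05 = 2/5 = 0.4.
cream cheese: 5 oz × 2/5 × 28.35 g/oz ÷ 1000 g/kg ≈ 0.1 kg
applesauce: 350 mL × 2/5 ÷ 240 mL/cup × 246 g/cup = 143.5 g
sliced almonds: 90 g × 2/5 ÷ 28.35 g/oz ≈ 1.3 oz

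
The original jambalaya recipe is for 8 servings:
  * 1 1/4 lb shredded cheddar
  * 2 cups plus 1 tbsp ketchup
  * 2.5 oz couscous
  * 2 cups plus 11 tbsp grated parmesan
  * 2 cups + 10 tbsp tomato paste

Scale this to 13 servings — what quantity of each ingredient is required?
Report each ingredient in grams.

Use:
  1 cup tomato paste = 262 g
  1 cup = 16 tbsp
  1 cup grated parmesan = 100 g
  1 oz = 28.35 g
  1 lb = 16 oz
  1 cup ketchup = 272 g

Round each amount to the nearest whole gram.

shredded cheddar: 921 g; ketchup: 912 g; couscous: 115 g; grated parmesan: 437 g; tomato paste: 1118 g

Scaling factor: 13/8 = 1.625.
shredded cheddar: 1.25 lb × 13/8 × 16 oz/lb × 28.35 g/oz ≈ 921 g
ketchup: (2 cup + 1 tbsp = 2.0625 cup) × 13/8 × 272 g/cup ≈ 912 g
couscous: 2.5 oz × 13/8 × 28.35 g/oz ≈ 115 g
grated parmesan: (2 cup + 11 tbsp = 2.6875 cup) × 13/8 × 100 g/cup ≈ 437 g
tomato paste: (2 cup + 10 tbsp = 2.625 cup) × 13/8 × 262 g/cup ≈ 1118 g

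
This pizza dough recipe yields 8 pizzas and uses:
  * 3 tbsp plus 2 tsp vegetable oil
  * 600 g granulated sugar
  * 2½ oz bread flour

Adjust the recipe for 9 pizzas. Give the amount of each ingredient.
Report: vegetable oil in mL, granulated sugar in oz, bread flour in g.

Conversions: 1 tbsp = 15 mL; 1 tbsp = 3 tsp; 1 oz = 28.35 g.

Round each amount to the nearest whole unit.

Scaling factor: 9/8 = 1.125.
vegetable oil: (3 tbsp + 2 tsp = 11/3 tbsp) × 9/8 × 15 mL/tbsp ≈ 62 mL
granulated sugar: 600 g × 9/8 ÷ 28.35 g/oz ≈ 24 oz
bread flour: 2.5 oz × 9/8 × 28.35 g/oz ≈ 80 g

vegetable oil: 62 mL; granulated sugar: 24 oz; bread flour: 80 g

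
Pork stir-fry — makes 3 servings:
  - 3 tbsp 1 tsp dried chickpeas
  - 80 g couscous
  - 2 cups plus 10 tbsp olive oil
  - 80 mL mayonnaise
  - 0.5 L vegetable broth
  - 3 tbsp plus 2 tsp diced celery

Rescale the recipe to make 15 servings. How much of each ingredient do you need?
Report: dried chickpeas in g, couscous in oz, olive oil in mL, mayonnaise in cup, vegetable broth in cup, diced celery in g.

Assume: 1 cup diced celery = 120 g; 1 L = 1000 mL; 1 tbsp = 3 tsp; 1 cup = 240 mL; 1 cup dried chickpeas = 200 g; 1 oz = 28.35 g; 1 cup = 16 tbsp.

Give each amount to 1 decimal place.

dried chickpeas: 208.3 g; couscous: 14.1 oz; olive oil: 3150.0 mL; mayonnaise: 1.7 cup; vegetable broth: 10.4 cup; diced celery: 137.5 g

Scaling factor: 15/3 = 5.
dried chickpeas: (3 tbsp + 1 tsp = 10/3 tbsp) × 5 ÷ 16 tbsp/cup × 200 g/cup ≈ 208.3 g
couscous: 80 g × 5 ÷ 28.35 g/oz ≈ 14.1 oz
olive oil: (2 cup + 10 tbsp = 2.625 cup) × 5 × 240 mL/cup = 3150.0 mL
mayonnaise: 80 mL × 5 ÷ 240 mL/cup ≈ 1.7 cup
vegetable broth: 0.5 L × 5 × 1000 mL/L ÷ 240 mL/cup ≈ 10.4 cup
diced celery: (3 tbsp + 2 tsp = 11/3 tbsp) × 5 ÷ 16 tbsp/cup × 120 g/cup = 137.5 g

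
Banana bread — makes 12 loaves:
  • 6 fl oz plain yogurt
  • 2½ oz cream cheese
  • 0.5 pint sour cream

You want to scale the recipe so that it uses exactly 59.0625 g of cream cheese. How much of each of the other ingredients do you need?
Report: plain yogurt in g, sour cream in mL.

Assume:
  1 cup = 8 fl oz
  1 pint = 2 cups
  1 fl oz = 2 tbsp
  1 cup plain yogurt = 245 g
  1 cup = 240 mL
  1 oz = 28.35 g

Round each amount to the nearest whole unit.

The original recipe has 70.875 g of cream cheese, so the scaling factor is 59.0625 ÷ 70.875 = 5/6.
plain yogurt: 6 fl oz × 5/6 ÷ 8 fl oz/cup × 245 g/cup ≈ 153 g
sour cream: 0.5 pint × 5/6 × 2 cup/pint × 240 mL/cup = 200 mL

plain yogurt: 153 g; sour cream: 200 mL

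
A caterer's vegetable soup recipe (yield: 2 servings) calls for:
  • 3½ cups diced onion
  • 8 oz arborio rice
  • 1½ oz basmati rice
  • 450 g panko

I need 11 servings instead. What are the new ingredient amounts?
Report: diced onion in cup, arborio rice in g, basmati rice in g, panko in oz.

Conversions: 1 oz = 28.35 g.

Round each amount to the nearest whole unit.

diced onion: 19 cup; arborio rice: 1247 g; basmati rice: 234 g; panko: 87 oz

Scaling factor: 11/2 = 5.5.
diced onion: 3.5 cup × 11/2 ≈ 19 cup
arborio rice: 8 oz × 11/2 × 28.35 g/oz ≈ 1247 g
basmati rice: 1.5 oz × 11/2 × 28.35 g/oz ≈ 234 g
panko: 450 g × 11/2 ÷ 28.35 g/oz ≈ 87 oz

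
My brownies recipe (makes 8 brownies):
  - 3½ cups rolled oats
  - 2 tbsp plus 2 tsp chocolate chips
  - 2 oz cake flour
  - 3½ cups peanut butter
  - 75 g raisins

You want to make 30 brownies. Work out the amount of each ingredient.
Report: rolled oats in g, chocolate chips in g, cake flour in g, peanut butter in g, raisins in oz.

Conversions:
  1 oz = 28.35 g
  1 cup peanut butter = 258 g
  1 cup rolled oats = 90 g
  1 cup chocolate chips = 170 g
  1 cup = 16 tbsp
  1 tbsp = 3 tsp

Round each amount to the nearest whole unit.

rolled oats: 1181 g; chocolate chips: 106 g; cake flour: 213 g; peanut butter: 3386 g; raisins: 10 oz

Scaling factor: 30/8 = 15/4 = 3.75.
rolled oats: 3.5 cup × 15/4 × 90 g/cup ≈ 1181 g
chocolate chips: (2 tbsp + 2 tsp = 8/3 tbsp) × 15/4 ÷ 16 tbsp/cup × 170 g/cup ≈ 106 g
cake flour: 2 oz × 15/4 × 28.35 g/oz ≈ 213 g
peanut butter: 3.5 cup × 15/4 × 258 g/cup ≈ 3386 g
raisins: 75 g × 15/4 ÷ 28.35 g/oz ≈ 10 oz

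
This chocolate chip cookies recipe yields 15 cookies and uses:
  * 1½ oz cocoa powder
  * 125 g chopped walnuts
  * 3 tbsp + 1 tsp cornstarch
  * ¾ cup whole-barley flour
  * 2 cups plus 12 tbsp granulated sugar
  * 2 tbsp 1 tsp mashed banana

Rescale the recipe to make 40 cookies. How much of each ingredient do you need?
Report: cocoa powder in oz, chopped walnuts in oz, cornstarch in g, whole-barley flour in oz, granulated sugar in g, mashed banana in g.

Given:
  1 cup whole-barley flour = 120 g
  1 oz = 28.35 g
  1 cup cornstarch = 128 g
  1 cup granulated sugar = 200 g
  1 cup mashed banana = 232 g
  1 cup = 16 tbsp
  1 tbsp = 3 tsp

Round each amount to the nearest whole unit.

Scaling factor: 40/15 = 8/3.
cocoa powder: 1.5 oz × 8/3 = 4 oz
chopped walnuts: 125 g × 8/3 ÷ 28.35 g/oz ≈ 12 oz
cornstarch: (3 tbsp + 1 tsp = 10/3 tbsp) × 8/3 ÷ 16 tbsp/cup × 128 g/cup ≈ 71 g
whole-barley flour: 0.75 cup × 8/3 × 120 g/cup ÷ 28.35 g/oz ≈ 8 oz
granulated sugar: (2 cup + 12 tbsp = 2.75 cup) × 8/3 × 200 g/cup ≈ 1467 g
mashed banana: (2 tbsp + 1 tsp = 7/3 tbsp) × 8/3 ÷ 16 tbsp/cup × 232 g/cup ≈ 90 g

cocoa powder: 4 oz; chopped walnuts: 12 oz; cornstarch: 71 g; whole-barley flour: 8 oz; granulated sugar: 1467 g; mashed banana: 90 g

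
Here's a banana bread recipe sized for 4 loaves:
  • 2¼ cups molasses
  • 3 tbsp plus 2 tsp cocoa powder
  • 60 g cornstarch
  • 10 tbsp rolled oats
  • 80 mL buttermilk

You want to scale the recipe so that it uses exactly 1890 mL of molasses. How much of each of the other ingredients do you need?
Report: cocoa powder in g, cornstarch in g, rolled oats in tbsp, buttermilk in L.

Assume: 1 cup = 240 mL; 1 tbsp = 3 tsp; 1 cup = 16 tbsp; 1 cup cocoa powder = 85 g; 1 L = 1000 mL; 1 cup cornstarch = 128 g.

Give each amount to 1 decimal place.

The original recipe has 540 mL of molasses, so the scaling factor is 1890 ÷ 540 = 7/2 = 3.5.
cocoa powder: (3 tbsp + 2 tsp = 11/3 tbsp) × 7/2 ÷ 16 tbsp/cup × 85 g/cup ≈ 68.2 g
cornstarch: 60 g × 7/2 = 210.0 g
rolled oats: 10 tbsp × 7/2 = 35.0 tbsp
buttermilk: 80 mL × 7/2 ÷ 1000 mL/L ≈ 0.3 L

cocoa powder: 68.2 g; cornstarch: 210.0 g; rolled oats: 35.0 tbsp; buttermilk: 0.3 L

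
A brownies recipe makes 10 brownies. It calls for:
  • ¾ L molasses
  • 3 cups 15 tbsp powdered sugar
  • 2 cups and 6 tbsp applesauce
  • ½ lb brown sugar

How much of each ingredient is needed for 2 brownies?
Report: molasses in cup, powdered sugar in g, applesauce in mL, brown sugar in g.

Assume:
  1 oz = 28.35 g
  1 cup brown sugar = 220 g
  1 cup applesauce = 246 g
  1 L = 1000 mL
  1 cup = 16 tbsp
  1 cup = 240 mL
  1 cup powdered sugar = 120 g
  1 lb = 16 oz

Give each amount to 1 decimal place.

molasses: 0.6 cup; powdered sugar: 94.5 g; applesauce: 114.0 mL; brown sugar: 45.4 g

Scaling factor: 2/10 = 1/5 = 0.2.
molasses: 0.75 L × 1/5 × 1000 mL/L ÷ 240 mL/cup ≈ 0.6 cup
powdered sugar: (3 cup + 15 tbsp = 3.9375 cup) × 1/5 × 120 g/cup = 94.5 g
applesauce: (2 cup + 6 tbsp = 2.375 cup) × 1/5 × 240 mL/cup = 114.0 mL
brown sugar: 0.5 lb × 1/5 × 16 oz/lb × 28.35 g/oz ≈ 45.4 g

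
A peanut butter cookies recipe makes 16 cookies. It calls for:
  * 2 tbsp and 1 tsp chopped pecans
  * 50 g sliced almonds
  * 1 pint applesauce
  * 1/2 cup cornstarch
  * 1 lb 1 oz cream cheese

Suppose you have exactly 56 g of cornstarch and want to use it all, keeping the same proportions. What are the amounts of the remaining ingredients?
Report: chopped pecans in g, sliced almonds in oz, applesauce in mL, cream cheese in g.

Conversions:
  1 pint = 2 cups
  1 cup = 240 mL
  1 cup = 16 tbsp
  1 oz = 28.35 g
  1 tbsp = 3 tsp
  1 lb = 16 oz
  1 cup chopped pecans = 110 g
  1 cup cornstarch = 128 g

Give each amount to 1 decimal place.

The original recipe has 64 g of cornstarch, so the scaling factor is 56 ÷ 64 = 7/8 = 0.875.
chopped pecans: (2 tbsp + 1 tsp = 7/3 tbsp) × 7/8 ÷ 16 tbsp/cup × 110 g/cup ≈ 14.0 g
sliced almonds: 50 g × 7/8 ÷ 28.35 g/oz ≈ 1.5 oz
applesauce: 1 pint × 7/8 × 2 cup/pint × 240 mL/cup = 420.0 mL
cream cheese: (1 lb + 1 oz = 1.0625 lb) × 7/8 × 16 oz/lb × 28.35 g/oz ≈ 421.7 g

chopped pecans: 14.0 g; sliced almonds: 1.5 oz; applesauce: 420.0 mL; cream cheese: 421.7 g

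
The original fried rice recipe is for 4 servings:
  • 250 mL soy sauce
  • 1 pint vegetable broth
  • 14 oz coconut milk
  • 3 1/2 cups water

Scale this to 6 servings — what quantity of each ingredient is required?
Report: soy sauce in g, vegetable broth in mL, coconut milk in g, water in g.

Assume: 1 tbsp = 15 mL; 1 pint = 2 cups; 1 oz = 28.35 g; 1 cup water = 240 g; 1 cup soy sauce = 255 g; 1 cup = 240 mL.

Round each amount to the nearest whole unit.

Scaling factor: 6/4 = 3/2 = 1.5.
soy sauce: 250 mL × 3/2 ÷ 240 mL/cup × 255 g/cup ≈ 398 g
vegetable broth: 1 pint × 3/2 × 2 cup/pint × 240 mL/cup = 720 mL
coconut milk: 14 oz × 3/2 × 28.35 g/oz ≈ 595 g
water: 3.5 cup × 3/2 × 240 g/cup = 1260 g

soy sauce: 398 g; vegetable broth: 720 mL; coconut milk: 595 g; water: 1260 g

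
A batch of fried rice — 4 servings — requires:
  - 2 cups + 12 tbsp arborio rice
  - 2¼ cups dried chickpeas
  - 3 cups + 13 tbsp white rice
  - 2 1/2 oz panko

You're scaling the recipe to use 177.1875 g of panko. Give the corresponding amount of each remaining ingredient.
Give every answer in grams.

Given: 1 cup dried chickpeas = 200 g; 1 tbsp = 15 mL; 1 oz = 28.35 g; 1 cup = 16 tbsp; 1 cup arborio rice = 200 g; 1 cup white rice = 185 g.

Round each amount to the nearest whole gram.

The original recipe has 70.875 g of panko, so the scaling factor is 177.1875 ÷ 70.875 = 5/2 = 2.5.
arborio rice: (2 cup + 12 tbsp = 2.75 cup) × 5/2 × 200 g/cup = 1375 g
dried chickpeas: 2.25 cup × 5/2 × 200 g/cup = 1125 g
white rice: (3 cup + 13 tbsp = 3.8125 cup) × 5/2 × 185 g/cup ≈ 1763 g

arborio rice: 1375 g; dried chickpeas: 1125 g; white rice: 1763 g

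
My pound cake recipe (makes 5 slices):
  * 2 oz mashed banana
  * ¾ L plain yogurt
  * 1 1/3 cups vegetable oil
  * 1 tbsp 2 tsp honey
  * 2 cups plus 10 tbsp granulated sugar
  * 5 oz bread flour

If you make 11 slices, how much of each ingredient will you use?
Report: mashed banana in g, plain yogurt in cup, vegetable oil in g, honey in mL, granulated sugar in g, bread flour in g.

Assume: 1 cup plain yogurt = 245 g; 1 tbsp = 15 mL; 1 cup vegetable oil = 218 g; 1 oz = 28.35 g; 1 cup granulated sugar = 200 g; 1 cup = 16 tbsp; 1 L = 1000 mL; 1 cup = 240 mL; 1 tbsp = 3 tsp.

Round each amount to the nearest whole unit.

Scaling factor: 11/5 = 2.2.
mashed banana: 2 oz × 11/5 × 28.35 g/oz ≈ 125 g
plain yogurt: 0.75 L × 11/5 × 1000 mL/L ÷ 240 mL/cup ≈ 7 cup
vegetable oil: 4/3 cup × 11/5 × 218 g/cup ≈ 639 g
honey: (1 tbsp + 2 tsp = 5/3 tbsp) × 11/5 × 15 mL/tbsp = 55 mL
granulated sugar: (2 cup + 10 tbsp = 2.625 cup) × 11/5 × 200 g/cup = 1155 g
bread flour: 5 oz × 11/5 × 28.35 g/oz ≈ 312 g

mashed banana: 125 g; plain yogurt: 7 cup; vegetable oil: 639 g; honey: 55 mL; granulated sugar: 1155 g; bread flour: 312 g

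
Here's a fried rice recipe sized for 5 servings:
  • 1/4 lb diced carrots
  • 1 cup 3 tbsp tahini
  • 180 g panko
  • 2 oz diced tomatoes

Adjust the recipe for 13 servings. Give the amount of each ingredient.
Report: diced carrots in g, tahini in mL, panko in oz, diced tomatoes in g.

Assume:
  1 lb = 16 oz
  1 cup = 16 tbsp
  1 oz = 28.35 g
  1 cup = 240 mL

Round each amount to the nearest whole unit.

diced carrots: 295 g; tahini: 741 mL; panko: 17 oz; diced tomatoes: 147 g

Scaling factor: 13/5 = 2.6.
diced carrots: 0.25 lb × 13/5 × 16 oz/lb × 28.35 g/oz ≈ 295 g
tahini: (1 cup + 3 tbsp = 1.1875 cup) × 13/5 × 240 mL/cup = 741 mL
panko: 180 g × 13/5 ÷ 28.35 g/oz ≈ 17 oz
diced tomatoes: 2 oz × 13/5 × 28.35 g/oz ≈ 147 g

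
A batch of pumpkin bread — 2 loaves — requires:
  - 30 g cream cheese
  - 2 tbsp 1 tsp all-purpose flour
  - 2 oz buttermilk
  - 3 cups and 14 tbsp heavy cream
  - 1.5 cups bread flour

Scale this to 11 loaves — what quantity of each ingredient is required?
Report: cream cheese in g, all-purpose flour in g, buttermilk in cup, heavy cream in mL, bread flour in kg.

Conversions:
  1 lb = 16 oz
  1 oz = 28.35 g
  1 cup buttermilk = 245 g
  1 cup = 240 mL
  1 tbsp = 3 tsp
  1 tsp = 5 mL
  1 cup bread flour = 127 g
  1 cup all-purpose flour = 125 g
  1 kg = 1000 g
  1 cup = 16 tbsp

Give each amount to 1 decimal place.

cream cheese: 165.0 g; all-purpose flour: 100.3 g; buttermilk: 1.3 cup; heavy cream: 5115.0 mL; bread flour: 1.0 kg

Scaling factor: 11/2 = 5.5.
cream cheese: 30 g × 11/2 = 165.0 g
all-purpose flour: (2 tbsp + 1 tsp = 7/3 tbsp) × 11/2 ÷ 16 tbsp/cup × 125 g/cup ≈ 100.3 g
buttermilk: 2 oz × 11/2 × 28.35 g/oz ÷ 245 g/cup ≈ 1.3 cup
heavy cream: (3 cup + 14 tbsp = 3.875 cup) × 11/2 × 240 mL/cup = 5115.0 mL
bread flour: 1.5 cup × 11/2 × 127 g/cup ÷ 1000 g/kg ≈ 1.0 kg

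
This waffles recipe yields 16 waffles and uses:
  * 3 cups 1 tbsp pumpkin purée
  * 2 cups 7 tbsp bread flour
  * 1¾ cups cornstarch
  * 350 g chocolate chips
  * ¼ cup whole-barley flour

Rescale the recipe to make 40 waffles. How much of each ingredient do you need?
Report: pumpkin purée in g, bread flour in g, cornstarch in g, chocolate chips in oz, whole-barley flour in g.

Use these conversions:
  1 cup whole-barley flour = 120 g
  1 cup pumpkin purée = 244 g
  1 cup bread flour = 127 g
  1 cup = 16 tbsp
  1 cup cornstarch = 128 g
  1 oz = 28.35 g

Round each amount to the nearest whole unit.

pumpkin purée: 1868 g; bread flour: 774 g; cornstarch: 560 g; chocolate chips: 31 oz; whole-barley flour: 75 g

Scaling factor: 40/16 = 5/2 = 2.5.
pumpkin purée: (3 cup + 1 tbsp = 3.0625 cup) × 5/2 × 244 g/cup ≈ 1868 g
bread flour: (2 cup + 7 tbsp = 2.4375 cup) × 5/2 × 127 g/cup ≈ 774 g
cornstarch: 1.75 cup × 5/2 × 128 g/cup = 560 g
chocolate chips: 350 g × 5/2 ÷ 28.35 g/oz ≈ 31 oz
whole-barley flour: 0.25 cup × 5/2 × 120 g/cup = 75 g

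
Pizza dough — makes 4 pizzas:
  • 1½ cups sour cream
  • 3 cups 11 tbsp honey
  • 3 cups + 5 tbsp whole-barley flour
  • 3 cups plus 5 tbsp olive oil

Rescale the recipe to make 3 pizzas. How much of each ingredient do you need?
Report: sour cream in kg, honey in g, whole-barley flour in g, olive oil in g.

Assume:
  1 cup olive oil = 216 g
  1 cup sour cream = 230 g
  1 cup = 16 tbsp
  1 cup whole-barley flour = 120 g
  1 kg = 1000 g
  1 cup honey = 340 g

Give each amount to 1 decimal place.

Scaling factor: 3/4 = 0.75.
sour cream: 1.5 cup × 3/4 × 230 g/cup ÷ 1000 g/kg ≈ 0.3 kg
honey: (3 cup + 11 tbsp = 3.6875 cup) × 3/4 × 340 g/cup ≈ 940.3 g
whole-barley flour: (3 cup + 5 tbsp = 3.3125 cup) × 3/4 × 120 g/cup ≈ 298.1 g
olive oil: (3 cup + 5 tbsp = 3.3125 cup) × 3/4 × 216 g/cup ≈ 536.6 g

sour cream: 0.3 kg; honey: 940.3 g; whole-barley flour: 298.1 g; olive oil: 536.6 g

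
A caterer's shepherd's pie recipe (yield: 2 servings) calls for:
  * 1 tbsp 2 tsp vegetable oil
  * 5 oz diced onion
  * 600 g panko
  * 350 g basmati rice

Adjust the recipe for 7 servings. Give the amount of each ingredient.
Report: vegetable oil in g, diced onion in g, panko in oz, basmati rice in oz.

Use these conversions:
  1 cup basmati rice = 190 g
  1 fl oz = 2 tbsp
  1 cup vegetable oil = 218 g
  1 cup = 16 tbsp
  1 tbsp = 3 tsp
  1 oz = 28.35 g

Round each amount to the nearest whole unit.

vegetable oil: 79 g; diced onion: 496 g; panko: 74 oz; basmati rice: 43 oz

Scaling factor: 7/2 = 3.5.
vegetable oil: (1 tbsp + 2 tsp = 5/3 tbsp) × 7/2 ÷ 16 tbsp/cup × 218 g/cup ≈ 79 g
diced onion: 5 oz × 7/2 × 28.35 g/oz ≈ 496 g
panko: 600 g × 7/2 ÷ 28.35 g/oz ≈ 74 oz
basmati rice: 350 g × 7/2 ÷ 28.35 g/oz ≈ 43 oz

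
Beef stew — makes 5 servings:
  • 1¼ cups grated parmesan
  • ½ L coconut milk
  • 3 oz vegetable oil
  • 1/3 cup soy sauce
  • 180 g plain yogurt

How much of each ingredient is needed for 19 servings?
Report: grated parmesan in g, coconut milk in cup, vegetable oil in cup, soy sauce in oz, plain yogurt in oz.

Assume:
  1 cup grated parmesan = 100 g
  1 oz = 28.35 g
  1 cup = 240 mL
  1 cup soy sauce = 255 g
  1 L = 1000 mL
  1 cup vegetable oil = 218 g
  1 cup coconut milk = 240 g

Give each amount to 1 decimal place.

Scaling factor: 19/5 = 3.8.
grated parmesan: 1.25 cup × 19/5 × 100 g/cup = 475.0 g
coconut milk: 0.5 L × 19/5 × 1000 mL/L ÷ 240 mL/cup ≈ 7.9 cup
vegetable oil: 3 oz × 19/5 × 28.35 g/oz ÷ 218 g/cup ≈ 1.5 cup
soy sauce: 1/3 cup × 19/5 × 255 g/cup ÷ 28.35 g/oz ≈ 11.4 oz
plain yogurt: 180 g × 19/5 ÷ 28.35 g/oz ≈ 24.1 oz

grated parmesan: 475.0 g; coconut milk: 7.9 cup; vegetable oil: 1.5 cup; soy sauce: 11.4 oz; plain yogurt: 24.1 oz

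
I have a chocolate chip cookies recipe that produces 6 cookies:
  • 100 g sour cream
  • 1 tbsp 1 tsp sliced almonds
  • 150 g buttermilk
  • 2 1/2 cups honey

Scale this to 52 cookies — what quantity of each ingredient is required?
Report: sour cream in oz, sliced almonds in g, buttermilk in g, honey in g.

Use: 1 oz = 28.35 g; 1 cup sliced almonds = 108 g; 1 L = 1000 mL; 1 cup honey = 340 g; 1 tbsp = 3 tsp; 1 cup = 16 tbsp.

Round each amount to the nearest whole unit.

sour cream: 31 oz; sliced almonds: 78 g; buttermilk: 1300 g; honey: 7367 g

Scaling factor: 52/6 = 26/3.
sour cream: 100 g × 26/3 ÷ 28.35 g/oz ≈ 31 oz
sliced almonds: (1 tbsp + 1 tsp = 4/3 tbsp) × 26/3 ÷ 16 tbsp/cup × 108 g/cup = 78 g
buttermilk: 150 g × 26/3 = 1300 g
honey: 2.5 cup × 26/3 × 340 g/cup ≈ 7367 g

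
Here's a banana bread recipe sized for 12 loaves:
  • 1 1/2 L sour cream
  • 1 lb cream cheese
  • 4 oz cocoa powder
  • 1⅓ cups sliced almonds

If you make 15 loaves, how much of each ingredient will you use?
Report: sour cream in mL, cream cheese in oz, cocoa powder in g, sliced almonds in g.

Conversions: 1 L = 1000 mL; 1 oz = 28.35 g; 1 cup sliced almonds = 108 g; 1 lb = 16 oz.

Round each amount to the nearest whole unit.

Scaling factor: 15/12 = 5/4 = 1.25.
sour cream: 1.5 L × 5/4 × 1000 mL/L = 1875 mL
cream cheese: 1 lb × 5/4 × 16 oz/lb = 20 oz
cocoa powder: 4 oz × 5/4 × 28.35 g/oz ≈ 142 g
sliced almonds: 4/3 cup × 5/4 × 108 g/cup = 180 g

sour cream: 1875 mL; cream cheese: 20 oz; cocoa powder: 142 g; sliced almonds: 180 g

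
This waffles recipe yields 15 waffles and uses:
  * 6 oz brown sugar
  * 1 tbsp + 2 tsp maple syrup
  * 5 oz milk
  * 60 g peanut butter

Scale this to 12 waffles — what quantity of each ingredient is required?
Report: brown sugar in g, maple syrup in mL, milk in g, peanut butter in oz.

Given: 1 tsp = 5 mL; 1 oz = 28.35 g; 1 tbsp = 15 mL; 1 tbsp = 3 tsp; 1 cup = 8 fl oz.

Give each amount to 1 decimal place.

brown sugar: 136.1 g; maple syrup: 20.0 mL; milk: 113.4 g; peanut butter: 1.7 oz

Scaling factor: 12/15 = 4/5 = 0.8.
brown sugar: 6 oz × 4/5 × 28.35 g/oz ≈ 136.1 g
maple syrup: (1 tbsp + 2 tsp = 5/3 tbsp) × 4/5 × 15 mL/tbsp = 20.0 mL
milk: 5 oz × 4/5 × 28.35 g/oz = 113.4 g
peanut butter: 60 g × 4/5 ÷ 28.35 g/oz ≈ 1.7 oz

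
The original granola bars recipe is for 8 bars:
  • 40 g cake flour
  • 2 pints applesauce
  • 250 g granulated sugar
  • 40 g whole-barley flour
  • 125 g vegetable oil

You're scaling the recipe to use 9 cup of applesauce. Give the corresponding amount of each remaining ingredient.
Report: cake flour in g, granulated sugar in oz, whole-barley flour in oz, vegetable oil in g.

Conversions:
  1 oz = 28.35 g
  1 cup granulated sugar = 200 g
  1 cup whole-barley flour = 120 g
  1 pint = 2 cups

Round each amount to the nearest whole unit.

cake flour: 90 g; granulated sugar: 20 oz; whole-barley flour: 3 oz; vegetable oil: 281 g

The original recipe has 4 cup of applesauce, so the scaling factor is 9 ÷ 4 = 9/4 = 2.25.
cake flour: 40 g × 9/4 = 90 g
granulated sugar: 250 g × 9/4 ÷ 28.35 g/oz ≈ 20 oz
whole-barley flour: 40 g × 9/4 ÷ 28.35 g/oz ≈ 3 oz
vegetable oil: 125 g × 9/4 ≈ 281 g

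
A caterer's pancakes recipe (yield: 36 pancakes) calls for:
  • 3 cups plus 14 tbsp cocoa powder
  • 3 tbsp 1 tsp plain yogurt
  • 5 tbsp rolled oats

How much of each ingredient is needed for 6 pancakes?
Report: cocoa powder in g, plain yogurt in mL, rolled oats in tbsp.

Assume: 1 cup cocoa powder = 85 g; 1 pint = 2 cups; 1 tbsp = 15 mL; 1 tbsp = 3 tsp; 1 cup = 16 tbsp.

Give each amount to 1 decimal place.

Scaling factor: 6/36 = 1/6.
cocoa powder: (3 cup + 14 tbsp = 3.875 cup) × 1/6 × 85 g/cup ≈ 54.9 g
plain yogurt: (3 tbsp + 1 tsp = 10/3 tbsp) × 1/6 × 15 mL/tbsp ≈ 8.3 mL
rolled oats: 5 tbsp × 1/6 ≈ 0.8 tbsp

cocoa powder: 54.9 g; plain yogurt: 8.3 mL; rolled oats: 0.8 tbsp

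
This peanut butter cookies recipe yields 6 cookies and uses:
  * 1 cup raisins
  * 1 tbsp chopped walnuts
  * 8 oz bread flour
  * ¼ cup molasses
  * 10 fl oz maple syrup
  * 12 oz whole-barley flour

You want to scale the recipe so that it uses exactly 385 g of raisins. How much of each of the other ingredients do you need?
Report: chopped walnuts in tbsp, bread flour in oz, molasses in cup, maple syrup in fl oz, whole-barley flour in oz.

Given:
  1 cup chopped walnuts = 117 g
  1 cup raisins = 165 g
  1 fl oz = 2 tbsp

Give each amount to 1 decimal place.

The original recipe has 165 g of raisins, so the scaling factor is 385 ÷ 165 = 7/3.
chopped walnuts: 1 tbsp × 7/3 ≈ 2.3 tbsp
bread flour: 8 oz × 7/3 ≈ 18.7 oz
molasses: 0.25 cup × 7/3 ≈ 0.6 cup
maple syrup: 10 fl oz × 7/3 ≈ 23.3 fl oz
whole-barley flour: 12 oz × 7/3 = 28.0 oz

chopped walnuts: 2.3 tbsp; bread flour: 18.7 oz; molasses: 0.6 cup; maple syrup: 23.3 fl oz; whole-barley flour: 28.0 oz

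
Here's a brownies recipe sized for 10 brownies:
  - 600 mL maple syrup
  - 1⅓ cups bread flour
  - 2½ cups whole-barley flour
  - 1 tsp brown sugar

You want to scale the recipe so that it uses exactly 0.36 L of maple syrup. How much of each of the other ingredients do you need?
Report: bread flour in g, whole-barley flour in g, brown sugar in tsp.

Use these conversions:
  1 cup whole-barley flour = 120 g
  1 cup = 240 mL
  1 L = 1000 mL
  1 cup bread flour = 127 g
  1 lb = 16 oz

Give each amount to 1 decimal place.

The original recipe has 0.6 L of maple syrup, so the scaling factor is 0.36 ÷ 0.6 = 3/5 = 0.6.
bread flour: 4/3 cup × 3/5 × 127 g/cup = 101.6 g
whole-barley flour: 2.5 cup × 3/5 × 120 g/cup = 180.0 g
brown sugar: 1 tsp × 3/5 = 0.6 tsp

bread flour: 101.6 g; whole-barley flour: 180.0 g; brown sugar: 0.6 tsp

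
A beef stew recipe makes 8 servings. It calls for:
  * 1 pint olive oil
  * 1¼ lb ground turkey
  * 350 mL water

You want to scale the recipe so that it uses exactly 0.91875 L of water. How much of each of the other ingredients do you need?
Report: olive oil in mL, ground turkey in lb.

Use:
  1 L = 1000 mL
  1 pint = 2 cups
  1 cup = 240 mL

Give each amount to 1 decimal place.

olive oil: 1260.0 mL; ground turkey: 3.3 lb

The original recipe has 0.35 L of water, so the scaling factor is 0.91875 ÷ 0.35 = 21/8 = 2.625.
olive oil: 1 pint × 21/8 × 2 cup/pint × 240 mL/cup = 1260.0 mL
ground turkey: 1.25 lb × 21/8 ≈ 3.3 lb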